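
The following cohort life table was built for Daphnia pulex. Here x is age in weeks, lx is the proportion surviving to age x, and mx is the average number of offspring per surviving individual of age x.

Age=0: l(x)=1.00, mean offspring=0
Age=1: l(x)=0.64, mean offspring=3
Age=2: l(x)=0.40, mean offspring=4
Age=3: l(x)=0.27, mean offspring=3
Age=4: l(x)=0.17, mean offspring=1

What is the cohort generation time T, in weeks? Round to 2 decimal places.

lx·mx: 0, 1.92, 1.6, 0.81, 0.17 → R0 = 4.5
x·lx·mx: 0, 1.92, 3.2, 2.43, 0.68 → Σ = 8.23
T = 8.23 / 4.5 = 1.828889… → 1.83

1.83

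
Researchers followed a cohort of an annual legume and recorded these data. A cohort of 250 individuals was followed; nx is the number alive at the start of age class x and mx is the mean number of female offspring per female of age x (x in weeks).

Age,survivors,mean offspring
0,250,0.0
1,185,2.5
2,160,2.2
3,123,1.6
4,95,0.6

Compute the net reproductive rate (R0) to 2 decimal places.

4.27

lx = nx/n0 = nx/250: 1, 0.74, 0.64, 0.492, 0.38
lx·mx by age: 0, 1.85, 1.408, 0.7872, 0.228
R0 = Σ lx·mx = 4.2732 → 4.27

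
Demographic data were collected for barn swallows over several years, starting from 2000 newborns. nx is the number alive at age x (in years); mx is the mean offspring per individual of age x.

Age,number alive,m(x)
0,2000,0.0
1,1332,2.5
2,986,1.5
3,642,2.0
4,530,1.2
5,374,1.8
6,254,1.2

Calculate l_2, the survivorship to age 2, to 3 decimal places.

0.493

l_2 = n_2/n_0 = 986/2000 = 0.493 → 0.493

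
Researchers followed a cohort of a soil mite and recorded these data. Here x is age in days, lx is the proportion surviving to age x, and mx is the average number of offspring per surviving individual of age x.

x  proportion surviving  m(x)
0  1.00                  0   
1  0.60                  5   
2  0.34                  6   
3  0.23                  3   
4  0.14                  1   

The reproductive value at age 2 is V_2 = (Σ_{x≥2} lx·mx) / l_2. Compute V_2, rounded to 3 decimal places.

8.441

lx·mx for x ≥ 2: 2.04, 0.69, 0.14 → sum = 2.87
V_2 = 2.87 / l_2 = 2.87 / 0.34 = 8.441176… → 8.441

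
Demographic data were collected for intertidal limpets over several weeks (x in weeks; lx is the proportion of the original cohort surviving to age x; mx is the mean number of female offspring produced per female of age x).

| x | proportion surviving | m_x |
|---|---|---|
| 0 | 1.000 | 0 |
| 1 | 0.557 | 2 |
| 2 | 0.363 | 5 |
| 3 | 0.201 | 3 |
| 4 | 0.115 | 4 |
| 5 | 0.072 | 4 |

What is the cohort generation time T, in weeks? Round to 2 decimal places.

2.30

lx·mx: 0, 1.114, 1.815, 0.603, 0.46, 0.288 → R0 = 4.28
x·lx·mx: 0, 1.114, 3.63, 1.809, 1.84, 1.44 → Σ = 9.833
T = 9.833 / 4.28 = 2.29743… → 2.30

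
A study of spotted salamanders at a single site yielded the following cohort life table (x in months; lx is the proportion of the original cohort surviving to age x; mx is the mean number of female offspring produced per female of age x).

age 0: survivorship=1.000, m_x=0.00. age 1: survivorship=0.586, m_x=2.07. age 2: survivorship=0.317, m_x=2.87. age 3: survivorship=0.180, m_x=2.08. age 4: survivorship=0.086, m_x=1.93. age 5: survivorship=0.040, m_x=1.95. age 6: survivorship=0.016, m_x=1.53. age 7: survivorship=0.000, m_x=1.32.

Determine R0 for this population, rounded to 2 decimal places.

lx·mx by age: 0, 1.21302, 0.90979, 0.3744, 0.16598, 0.078, 0.02448, 0
R0 = Σ lx·mx = 2.76567 → 2.77

2.77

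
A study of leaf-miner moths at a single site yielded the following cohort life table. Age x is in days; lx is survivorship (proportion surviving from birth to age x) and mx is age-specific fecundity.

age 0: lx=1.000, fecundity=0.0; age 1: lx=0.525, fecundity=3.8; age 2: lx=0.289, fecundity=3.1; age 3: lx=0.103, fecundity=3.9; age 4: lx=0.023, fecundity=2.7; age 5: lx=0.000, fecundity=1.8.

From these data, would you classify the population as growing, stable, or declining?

R0 = Σ lx·mx = 0 + 1.995 + 0.8959 + 0.4017 + 0.0621 + 0 = 3.3547
R0 > 1, so the population is growing.

growing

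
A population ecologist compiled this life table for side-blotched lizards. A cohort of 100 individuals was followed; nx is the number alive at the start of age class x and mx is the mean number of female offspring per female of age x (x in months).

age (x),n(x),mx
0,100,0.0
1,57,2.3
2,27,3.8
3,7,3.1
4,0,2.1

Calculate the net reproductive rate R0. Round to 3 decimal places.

2.554

lx = nx/n0 = nx/100: 1, 0.57, 0.27, 0.07, 0
lx·mx by age: 0, 1.311, 1.026, 0.217, 0
R0 = Σ lx·mx = 2.554 → 2.554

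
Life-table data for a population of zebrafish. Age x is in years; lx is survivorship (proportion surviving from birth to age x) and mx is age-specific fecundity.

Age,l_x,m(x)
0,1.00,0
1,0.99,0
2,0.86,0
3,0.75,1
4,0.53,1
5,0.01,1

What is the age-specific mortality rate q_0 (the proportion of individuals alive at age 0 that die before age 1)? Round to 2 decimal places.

q_0 = (l_0 − l_1) / l_0 = (1 − 0.99) / 1
     = 0.01 / 1 = 0.01 → 0.01

0.01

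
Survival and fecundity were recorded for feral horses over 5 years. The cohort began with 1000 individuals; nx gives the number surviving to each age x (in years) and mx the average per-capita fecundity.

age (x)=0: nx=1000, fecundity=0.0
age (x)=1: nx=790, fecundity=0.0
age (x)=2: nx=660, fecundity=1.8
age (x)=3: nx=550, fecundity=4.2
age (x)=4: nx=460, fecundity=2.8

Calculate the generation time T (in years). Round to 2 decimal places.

3.02

lx = nx/n0 = nx/1000: 1, 0.79, 0.66, 0.55, 0.46
lx·mx: 0, 0, 1.188, 2.31, 1.288 → R0 = 4.786
x·lx·mx: 0, 0, 2.376, 6.93, 5.152 → Σ = 14.458
T = 14.458 / 4.786 = 3.020894… → 3.02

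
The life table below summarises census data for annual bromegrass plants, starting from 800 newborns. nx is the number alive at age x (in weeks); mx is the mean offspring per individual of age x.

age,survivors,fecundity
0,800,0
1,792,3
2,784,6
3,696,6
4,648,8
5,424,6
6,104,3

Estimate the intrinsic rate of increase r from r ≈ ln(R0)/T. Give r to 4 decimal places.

1.0298

lx = nx/n0 = nx/800: 1, 0.99, 0.98, 0.87, 0.81, 0.53, 0.13
R0 = Σ lx·mx = 0 + 2.97 + 5.88 + 5.22 + 6.48 + 3.18 + 0.39 = 24.12
Σ x·lx·mx = 74.55; T = 74.55/24.12 = 3.0908…
r ≈ ln(R0)/T = ln(24.12)/3.0908… = 1.029845… → 1.0298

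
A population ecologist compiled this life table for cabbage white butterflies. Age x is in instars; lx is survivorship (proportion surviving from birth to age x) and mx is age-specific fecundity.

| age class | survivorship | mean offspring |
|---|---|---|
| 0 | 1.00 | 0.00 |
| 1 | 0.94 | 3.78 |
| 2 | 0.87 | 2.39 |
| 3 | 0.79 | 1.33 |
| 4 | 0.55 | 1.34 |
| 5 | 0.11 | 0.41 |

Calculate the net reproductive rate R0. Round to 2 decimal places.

lx·mx by age: 0, 3.5532, 2.0793, 1.0507, 0.737, 0.0451
R0 = Σ lx·mx = 7.4653 → 7.47

7.47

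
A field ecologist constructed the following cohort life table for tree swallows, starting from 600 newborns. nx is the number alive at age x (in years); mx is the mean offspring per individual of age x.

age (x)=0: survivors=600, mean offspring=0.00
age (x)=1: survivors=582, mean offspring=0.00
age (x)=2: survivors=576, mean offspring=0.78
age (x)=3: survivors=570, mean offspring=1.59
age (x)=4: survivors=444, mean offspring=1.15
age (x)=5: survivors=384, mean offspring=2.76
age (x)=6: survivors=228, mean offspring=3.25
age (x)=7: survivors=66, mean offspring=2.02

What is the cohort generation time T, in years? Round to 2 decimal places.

lx = nx/n0 = nx/600: 1, 0.97, 0.96, 0.95, 0.74, 0.64, 0.38, 0.11
lx·mx: 0, 0, 0.7488, 1.5105, 0.851, 1.7664, 1.235, 0.2222 → R0 = 6.3339
x·lx·mx: 0, 0, 1.4976, 4.5315, 3.404, 8.832, 7.41, 1.5554 → Σ = 27.2305
T = 27.2305 / 6.3339 = 4.299168… → 4.30

4.30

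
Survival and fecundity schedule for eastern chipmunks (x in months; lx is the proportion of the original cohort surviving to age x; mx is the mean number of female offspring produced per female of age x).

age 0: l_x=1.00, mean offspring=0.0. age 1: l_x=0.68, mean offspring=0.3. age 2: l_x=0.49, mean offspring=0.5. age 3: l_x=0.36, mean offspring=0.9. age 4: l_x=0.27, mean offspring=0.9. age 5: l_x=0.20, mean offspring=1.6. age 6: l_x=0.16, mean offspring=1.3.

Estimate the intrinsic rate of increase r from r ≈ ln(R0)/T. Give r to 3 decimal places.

0.122

R0 = Σ lx·mx = 0 + 0.204 + 0.245 + 0.324 + 0.243 + 0.32 + 0.208 = 1.544
Σ x·lx·mx = 5.486; T = 5.486/1.544 = 3.55311…
r ≈ ln(R0)/T = ln(1.544)/3.55311… = 0.12225… → 0.122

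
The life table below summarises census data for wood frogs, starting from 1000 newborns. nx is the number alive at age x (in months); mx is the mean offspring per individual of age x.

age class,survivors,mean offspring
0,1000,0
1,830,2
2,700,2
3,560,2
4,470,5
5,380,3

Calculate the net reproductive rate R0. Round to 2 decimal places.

7.67

lx = nx/n0 = nx/1000: 1, 0.83, 0.7, 0.56, 0.47, 0.38
lx·mx by age: 0, 1.66, 1.4, 1.12, 2.35, 1.14
R0 = Σ lx·mx = 7.67 → 7.67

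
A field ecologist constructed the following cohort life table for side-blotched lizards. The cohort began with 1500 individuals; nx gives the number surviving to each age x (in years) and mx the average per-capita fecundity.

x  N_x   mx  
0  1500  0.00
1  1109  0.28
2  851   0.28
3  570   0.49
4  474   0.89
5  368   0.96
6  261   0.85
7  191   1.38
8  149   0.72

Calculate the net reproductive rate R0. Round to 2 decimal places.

1.46

lx = nx/n0 = nx/1500: 1, 0.73933…, 0.56733…, 0.38, 0.316, 0.24533…, 0.174, 0.12733…, 0.09933…
lx·mx by age: 0, 0.207013…, 0.158853…, 0.1862, 0.28124, 0.23552…, 0.1479, 0.17572…, 0.07152…
R0 = Σ lx·mx = 1.463967… → 1.46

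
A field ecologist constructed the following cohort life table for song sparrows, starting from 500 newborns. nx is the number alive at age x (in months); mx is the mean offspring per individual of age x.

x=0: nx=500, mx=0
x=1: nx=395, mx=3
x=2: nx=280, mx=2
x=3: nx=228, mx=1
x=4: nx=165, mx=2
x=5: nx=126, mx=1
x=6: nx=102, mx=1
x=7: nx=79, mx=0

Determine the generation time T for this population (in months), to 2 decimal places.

lx = nx/n0 = nx/500: 1, 0.79, 0.56, 0.456, 0.33, 0.252, 0.204, 0.158
lx·mx: 0, 2.37, 1.12, 0.456, 0.66, 0.252, 0.204, 0 → R0 = 5.062
x·lx·mx: 0, 2.37, 2.24, 1.368, 2.64, 1.26, 1.224, 0 → Σ = 11.102
T = 11.102 / 5.062 = 2.193204… → 2.19

2.19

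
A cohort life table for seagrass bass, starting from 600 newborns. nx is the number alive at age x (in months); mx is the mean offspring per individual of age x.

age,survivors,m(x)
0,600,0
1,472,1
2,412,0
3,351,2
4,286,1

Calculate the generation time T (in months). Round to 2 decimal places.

2.55

lx = nx/n0 = nx/600: 1, 0.78667…, 0.68667…, 0.585, 0.47667…
lx·mx: 0, 0.786667…, 0, 1.17, 0.476667… → R0 = 2.433333…
x·lx·mx: 0, 0.786667…, 0, 3.51, 1.906667… → Σ = 6.203333…
T = 6.203333… / 2.433333… = 2.549315… → 2.55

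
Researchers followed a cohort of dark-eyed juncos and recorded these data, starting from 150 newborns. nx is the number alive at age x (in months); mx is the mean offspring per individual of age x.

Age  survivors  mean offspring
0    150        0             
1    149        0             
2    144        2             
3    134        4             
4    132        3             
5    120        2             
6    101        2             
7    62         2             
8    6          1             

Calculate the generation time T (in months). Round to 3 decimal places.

3.960

lx = nx/n0 = nx/150: 1, 0.99333…, 0.96, 0.89333…, 0.88, 0.8, 0.67333…, 0.41333…, 0.04
lx·mx: 0, 0, 1.92, 3.573333…, 2.64, 1.6, 1.346667…, 0.826667…, 0.04 → R0 = 11.946667…
x·lx·mx: 0, 0, 3.84, 10.72…, 10.56, 8, 8.08…, 5.786667…, 0.32 → Σ = 47.306667…
T = 47.306667… / 11.946667… = 3.959821… → 3.960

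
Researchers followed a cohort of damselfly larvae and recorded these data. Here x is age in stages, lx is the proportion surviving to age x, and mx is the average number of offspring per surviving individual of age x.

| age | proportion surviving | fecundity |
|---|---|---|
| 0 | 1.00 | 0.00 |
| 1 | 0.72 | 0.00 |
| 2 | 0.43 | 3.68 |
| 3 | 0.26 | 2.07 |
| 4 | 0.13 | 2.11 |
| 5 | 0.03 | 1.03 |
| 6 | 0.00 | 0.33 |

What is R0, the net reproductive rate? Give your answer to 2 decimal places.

lx·mx by age: 0, 0, 1.5824, 0.5382, 0.2743, 0.0309, 0
R0 = Σ lx·mx = 2.4258 → 2.43

2.43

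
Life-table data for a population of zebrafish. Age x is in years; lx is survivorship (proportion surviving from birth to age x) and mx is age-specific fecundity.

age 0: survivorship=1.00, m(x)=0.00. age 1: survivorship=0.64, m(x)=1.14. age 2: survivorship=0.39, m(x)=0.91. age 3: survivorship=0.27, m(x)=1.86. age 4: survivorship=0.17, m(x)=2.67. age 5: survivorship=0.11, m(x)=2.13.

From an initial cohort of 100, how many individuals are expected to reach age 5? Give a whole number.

11

Expected survivors = N0 · l_5 = 100 × 0.11 = 11 → 11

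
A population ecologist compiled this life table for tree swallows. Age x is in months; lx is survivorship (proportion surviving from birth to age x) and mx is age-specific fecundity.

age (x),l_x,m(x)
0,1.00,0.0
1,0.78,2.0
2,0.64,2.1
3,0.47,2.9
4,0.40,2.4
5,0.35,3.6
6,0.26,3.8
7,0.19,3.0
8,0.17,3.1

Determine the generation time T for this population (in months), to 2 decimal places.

lx·mx: 0, 1.56, 1.344, 1.363, 0.96, 1.26, 0.988, 0.57, 0.527 → R0 = 8.572
x·lx·mx: 0, 1.56, 2.688, 4.089, 3.84, 6.3, 5.928, 3.99, 4.216 → Σ = 32.611
T = 32.611 / 8.572 = 3.804363… → 3.80

3.80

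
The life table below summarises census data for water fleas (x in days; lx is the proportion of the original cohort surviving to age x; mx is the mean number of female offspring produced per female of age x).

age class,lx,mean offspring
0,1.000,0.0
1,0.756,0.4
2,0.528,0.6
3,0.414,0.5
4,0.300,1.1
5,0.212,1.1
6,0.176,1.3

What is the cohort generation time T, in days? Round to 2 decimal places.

lx·mx: 0, 0.3024, 0.3168, 0.207, 0.33, 0.2332, 0.2288 → R0 = 1.6182
x·lx·mx: 0, 0.3024, 0.6336, 0.621, 1.32, 1.166, 1.3728 → Σ = 5.4158
T = 5.4158 / 1.6182 = 3.346805… → 3.35

3.35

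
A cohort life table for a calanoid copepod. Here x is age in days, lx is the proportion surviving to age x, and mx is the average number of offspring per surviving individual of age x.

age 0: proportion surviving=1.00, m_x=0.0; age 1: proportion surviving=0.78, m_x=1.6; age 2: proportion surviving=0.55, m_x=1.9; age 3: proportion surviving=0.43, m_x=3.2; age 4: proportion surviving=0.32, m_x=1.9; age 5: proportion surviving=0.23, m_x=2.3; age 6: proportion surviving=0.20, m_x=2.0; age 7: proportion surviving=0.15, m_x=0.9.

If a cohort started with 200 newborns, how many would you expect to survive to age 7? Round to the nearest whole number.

30

Expected survivors = N0 · l_7 = 200 × 0.15 = 30 → 30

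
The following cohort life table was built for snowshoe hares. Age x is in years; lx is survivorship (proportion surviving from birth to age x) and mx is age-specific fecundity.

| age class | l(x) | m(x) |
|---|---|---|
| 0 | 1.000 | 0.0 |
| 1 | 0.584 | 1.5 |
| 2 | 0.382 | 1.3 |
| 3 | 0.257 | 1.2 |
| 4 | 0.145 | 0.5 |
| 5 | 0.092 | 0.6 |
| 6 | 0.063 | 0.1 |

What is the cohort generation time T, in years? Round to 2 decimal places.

1.87

lx·mx: 0, 0.876, 0.4966, 0.3084, 0.0725, 0.0552, 0.0063 → R0 = 1.815
x·lx·mx: 0, 0.876, 0.9932, 0.9252, 0.29, 0.276, 0.0378 → Σ = 3.3982
T = 3.3982 / 1.815 = 1.872287… → 1.87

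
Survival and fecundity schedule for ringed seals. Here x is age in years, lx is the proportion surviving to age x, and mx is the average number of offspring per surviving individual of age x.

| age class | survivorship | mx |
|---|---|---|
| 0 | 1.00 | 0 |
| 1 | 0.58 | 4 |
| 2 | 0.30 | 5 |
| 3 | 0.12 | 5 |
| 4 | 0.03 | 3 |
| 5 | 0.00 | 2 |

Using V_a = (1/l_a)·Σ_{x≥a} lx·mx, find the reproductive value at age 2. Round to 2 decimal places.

lx·mx for x ≥ 2: 1.5, 0.6, 0.09, 0 → sum = 2.19
V_2 = 2.19 / l_2 = 2.19 / 0.3 = 7.3 → 7.30

7.30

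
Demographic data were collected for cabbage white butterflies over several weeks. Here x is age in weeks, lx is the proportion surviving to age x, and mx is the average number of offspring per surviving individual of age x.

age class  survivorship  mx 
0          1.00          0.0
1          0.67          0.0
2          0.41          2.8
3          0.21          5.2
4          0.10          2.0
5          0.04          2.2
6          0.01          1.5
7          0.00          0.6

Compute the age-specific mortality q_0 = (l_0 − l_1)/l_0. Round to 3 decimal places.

q_0 = (l_0 − l_1) / l_0 = (1 − 0.67) / 1
     = 0.33 / 1 = 0.33 → 0.330

0.330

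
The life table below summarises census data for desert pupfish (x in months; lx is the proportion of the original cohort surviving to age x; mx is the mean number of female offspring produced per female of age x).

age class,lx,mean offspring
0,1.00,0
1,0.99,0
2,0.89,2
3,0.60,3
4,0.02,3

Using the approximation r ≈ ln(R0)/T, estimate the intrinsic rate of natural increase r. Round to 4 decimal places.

0.5112

R0 = Σ lx·mx = 0 + 0 + 1.78 + 1.8 + 0.06 = 3.64
Σ x·lx·mx = 9.2; T = 9.2/3.64 = 2.52747…
r ≈ ln(R0)/T = ln(3.64)/2.52747… = 0.511176… → 0.5112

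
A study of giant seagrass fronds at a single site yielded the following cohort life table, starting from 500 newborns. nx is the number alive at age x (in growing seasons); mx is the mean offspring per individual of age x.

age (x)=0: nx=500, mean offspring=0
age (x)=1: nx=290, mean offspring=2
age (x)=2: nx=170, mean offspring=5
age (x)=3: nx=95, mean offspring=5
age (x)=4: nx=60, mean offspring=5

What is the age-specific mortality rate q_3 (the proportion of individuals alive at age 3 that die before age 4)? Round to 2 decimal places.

0.37

lx = nx/n0 = nx/500: 1, 0.58, 0.34, 0.19, 0.12
q_3 = (l_3 − l_4) / l_3 = (0.19 − 0.12) / 0.19
     = 0.07 / 0.19 = 0.368421… → 0.37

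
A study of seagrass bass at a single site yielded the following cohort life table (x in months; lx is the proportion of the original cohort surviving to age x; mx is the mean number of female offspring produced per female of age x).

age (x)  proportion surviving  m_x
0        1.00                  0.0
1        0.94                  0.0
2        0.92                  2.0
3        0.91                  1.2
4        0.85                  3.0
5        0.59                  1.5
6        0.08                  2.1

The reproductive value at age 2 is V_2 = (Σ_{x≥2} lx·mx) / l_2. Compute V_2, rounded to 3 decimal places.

lx·mx for x ≥ 2: 1.84, 1.092, 2.55, 0.885, 0.168 → sum = 6.535
V_2 = 6.535 / l_2 = 6.535 / 0.92 = 7.103261… → 7.103

7.103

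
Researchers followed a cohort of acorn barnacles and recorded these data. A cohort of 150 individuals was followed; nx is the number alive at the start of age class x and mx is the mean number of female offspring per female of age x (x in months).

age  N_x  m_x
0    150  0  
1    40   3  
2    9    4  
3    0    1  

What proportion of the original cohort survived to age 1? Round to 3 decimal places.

0.267

l_1 = n_1/n_0 = 40/150 = 0.266667… → 0.267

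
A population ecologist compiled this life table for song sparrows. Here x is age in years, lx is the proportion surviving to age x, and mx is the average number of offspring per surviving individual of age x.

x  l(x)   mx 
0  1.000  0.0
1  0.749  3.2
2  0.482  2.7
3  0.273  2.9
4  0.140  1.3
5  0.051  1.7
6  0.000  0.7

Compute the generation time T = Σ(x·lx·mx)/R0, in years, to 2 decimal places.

1.79

lx·mx: 0, 2.3968, 1.3014, 0.7917, 0.182, 0.0867, 0 → R0 = 4.7586
x·lx·mx: 0, 2.3968, 2.6028, 2.3751, 0.728, 0.4335, 0 → Σ = 8.5362
T = 8.5362 / 4.7586 = 1.793847… → 1.79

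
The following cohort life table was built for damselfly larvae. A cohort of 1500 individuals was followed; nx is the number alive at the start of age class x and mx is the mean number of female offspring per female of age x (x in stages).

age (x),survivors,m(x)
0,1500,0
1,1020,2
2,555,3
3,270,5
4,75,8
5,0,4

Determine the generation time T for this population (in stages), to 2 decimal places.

lx = nx/n0 = nx/1500: 1, 0.68, 0.37, 0.18, 0.05, 0
lx·mx: 0, 1.36, 1.11, 0.9, 0.4, 0 → R0 = 3.77
x·lx·mx: 0, 1.36, 2.22, 2.7, 1.6, 0 → Σ = 7.88
T = 7.88 / 3.77 = 2.090186… → 2.09

2.09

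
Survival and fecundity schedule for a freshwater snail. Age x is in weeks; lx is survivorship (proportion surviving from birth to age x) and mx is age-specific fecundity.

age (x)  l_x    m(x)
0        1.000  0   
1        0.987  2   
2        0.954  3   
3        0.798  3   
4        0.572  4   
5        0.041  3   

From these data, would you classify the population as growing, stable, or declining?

R0 = Σ lx·mx = 0 + 1.974 + 2.862 + 2.394 + 2.288 + 0.123 = 9.641
R0 > 1, so the population is growing.

growing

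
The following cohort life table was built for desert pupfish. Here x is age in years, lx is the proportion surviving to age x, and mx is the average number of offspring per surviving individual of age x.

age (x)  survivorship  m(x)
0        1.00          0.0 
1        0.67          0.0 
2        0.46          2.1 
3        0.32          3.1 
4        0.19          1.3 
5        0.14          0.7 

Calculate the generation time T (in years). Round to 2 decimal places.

lx·mx: 0, 0, 0.966, 0.992, 0.247, 0.098 → R0 = 2.303
x·lx·mx: 0, 0, 1.932, 2.976, 0.988, 0.49 → Σ = 6.386
T = 6.386 / 2.303 = 2.772905… → 2.77

2.77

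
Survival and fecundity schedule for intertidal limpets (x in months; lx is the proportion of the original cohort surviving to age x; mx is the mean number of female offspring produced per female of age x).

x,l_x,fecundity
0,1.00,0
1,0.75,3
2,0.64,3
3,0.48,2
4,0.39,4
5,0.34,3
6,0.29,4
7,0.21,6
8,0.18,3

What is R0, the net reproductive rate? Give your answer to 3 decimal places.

lx·mx by age: 0, 2.25, 1.92, 0.96, 1.56, 1.02, 1.16, 1.26, 0.54
R0 = Σ lx·mx = 10.67 → 10.670

10.670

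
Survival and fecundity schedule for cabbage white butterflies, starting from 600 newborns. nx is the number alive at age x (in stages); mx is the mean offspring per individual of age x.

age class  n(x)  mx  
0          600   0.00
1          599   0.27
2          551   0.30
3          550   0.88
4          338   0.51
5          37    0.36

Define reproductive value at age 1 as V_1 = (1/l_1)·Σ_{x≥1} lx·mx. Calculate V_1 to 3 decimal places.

1.664

lx = nx/n0 = nx/600: 1, 0.99833…, 0.91833…, 0.91667…, 0.56333…, 0.06167…
lx·mx for x ≥ 1: 0.26955…, 0.2755…, 0.806667…, 0.2873…, 0.0222… → sum = 1.661217…
V_1 = 1.661217… / l_1 = 1.661217… / 0.998333… = 1.66399… → 1.664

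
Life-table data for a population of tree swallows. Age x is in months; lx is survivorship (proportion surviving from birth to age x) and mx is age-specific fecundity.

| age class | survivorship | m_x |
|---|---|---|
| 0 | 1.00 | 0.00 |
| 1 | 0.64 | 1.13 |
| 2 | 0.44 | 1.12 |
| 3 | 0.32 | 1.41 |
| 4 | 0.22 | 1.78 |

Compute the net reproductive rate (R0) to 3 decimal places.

lx·mx by age: 0, 0.7232, 0.4928, 0.4512, 0.3916
R0 = Σ lx·mx = 2.0588 → 2.059

2.059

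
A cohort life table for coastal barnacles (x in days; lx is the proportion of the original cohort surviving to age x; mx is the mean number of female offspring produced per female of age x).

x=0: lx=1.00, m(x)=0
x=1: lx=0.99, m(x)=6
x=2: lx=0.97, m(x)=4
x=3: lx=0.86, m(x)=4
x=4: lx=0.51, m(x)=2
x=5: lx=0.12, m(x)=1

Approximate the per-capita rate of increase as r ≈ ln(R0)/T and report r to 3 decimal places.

1.338

R0 = Σ lx·mx = 0 + 5.94 + 3.88 + 3.44 + 1.02 + 0.12 = 14.4
Σ x·lx·mx = 28.7; T = 28.7/14.4 = 1.99306…
r ≈ ln(R0)/T = ln(14.4)/1.99306… = 1.33826… → 1.338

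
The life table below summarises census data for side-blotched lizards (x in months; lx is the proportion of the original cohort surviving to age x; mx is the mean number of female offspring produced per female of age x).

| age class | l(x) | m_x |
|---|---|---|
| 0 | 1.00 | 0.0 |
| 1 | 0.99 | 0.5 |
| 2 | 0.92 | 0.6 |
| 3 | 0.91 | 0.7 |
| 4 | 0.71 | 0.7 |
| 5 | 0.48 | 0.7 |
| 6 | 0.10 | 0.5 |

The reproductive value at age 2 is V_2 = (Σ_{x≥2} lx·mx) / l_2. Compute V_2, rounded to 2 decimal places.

2.25

lx·mx for x ≥ 2: 0.552, 0.637, 0.497, 0.336, 0.05 → sum = 2.072
V_2 = 2.072 / l_2 = 2.072 / 0.92 = 2.252174… → 2.25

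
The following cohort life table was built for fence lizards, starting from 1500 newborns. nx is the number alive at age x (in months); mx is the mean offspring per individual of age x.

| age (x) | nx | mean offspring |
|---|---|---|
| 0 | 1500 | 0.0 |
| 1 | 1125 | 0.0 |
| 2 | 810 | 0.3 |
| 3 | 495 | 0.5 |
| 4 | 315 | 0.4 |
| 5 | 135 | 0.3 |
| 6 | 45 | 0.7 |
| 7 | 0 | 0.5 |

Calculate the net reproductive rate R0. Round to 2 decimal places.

0.46

lx = nx/n0 = nx/1500: 1, 0.75, 0.54, 0.33, 0.21, 0.09, 0.03, 0
lx·mx by age: 0, 0, 0.162, 0.165, 0.084, 0.027, 0.021, 0
R0 = Σ lx·mx = 0.459 → 0.46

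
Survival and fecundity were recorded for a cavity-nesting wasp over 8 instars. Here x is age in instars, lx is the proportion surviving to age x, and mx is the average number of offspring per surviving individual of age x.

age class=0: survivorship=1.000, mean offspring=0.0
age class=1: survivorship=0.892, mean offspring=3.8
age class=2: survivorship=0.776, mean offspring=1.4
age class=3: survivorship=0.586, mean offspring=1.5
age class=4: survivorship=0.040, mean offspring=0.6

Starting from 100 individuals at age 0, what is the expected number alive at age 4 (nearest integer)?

4

Expected survivors = N0 · l_4 = 100 × 0.040 = 4 → 4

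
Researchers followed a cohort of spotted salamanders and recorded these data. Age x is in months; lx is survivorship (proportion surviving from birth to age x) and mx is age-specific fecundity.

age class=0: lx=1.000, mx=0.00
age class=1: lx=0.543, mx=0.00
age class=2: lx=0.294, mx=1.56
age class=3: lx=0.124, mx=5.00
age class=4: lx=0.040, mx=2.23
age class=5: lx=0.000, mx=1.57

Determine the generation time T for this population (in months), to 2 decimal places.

2.68

lx·mx: 0, 0, 0.45864, 0.62, 0.0892, 0 → R0 = 1.16784
x·lx·mx: 0, 0, 0.91728, 1.86, 0.3568, 0 → Σ = 3.13408
T = 3.13408 / 1.16784 = 2.683655… → 2.68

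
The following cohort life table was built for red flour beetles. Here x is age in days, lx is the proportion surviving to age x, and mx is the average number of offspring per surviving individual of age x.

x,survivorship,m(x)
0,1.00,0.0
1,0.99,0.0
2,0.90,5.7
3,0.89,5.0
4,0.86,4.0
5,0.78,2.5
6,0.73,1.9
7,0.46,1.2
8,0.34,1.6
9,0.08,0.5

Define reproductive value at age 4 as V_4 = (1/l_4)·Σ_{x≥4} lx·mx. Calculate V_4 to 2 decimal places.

9.20

lx·mx for x ≥ 4: 3.44, 1.95, 1.387, 0.552, 0.544, 0.04 → sum = 7.913
V_4 = 7.913 / l_4 = 7.913 / 0.86 = 9.201163… → 9.20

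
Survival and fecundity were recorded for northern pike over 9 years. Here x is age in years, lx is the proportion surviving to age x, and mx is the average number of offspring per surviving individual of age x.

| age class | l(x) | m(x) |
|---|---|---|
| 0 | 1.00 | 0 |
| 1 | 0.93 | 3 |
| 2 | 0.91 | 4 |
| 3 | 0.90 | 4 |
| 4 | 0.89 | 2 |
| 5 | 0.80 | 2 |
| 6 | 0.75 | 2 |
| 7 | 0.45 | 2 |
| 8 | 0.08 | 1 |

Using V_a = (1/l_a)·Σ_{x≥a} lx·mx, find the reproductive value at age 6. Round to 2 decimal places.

lx·mx for x ≥ 6: 1.5, 0.9, 0.08 → sum = 2.48
V_6 = 2.48 / l_6 = 2.48 / 0.75 = 3.306667… → 3.31

3.31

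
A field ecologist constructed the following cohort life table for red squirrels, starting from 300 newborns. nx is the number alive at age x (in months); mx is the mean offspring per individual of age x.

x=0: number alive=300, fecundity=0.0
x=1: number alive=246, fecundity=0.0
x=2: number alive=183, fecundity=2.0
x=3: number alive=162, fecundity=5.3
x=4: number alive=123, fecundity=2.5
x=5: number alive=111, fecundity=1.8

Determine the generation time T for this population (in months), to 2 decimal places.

lx = nx/n0 = nx/300: 1, 0.82, 0.61, 0.54, 0.41, 0.37
lx·mx: 0, 0, 1.22, 2.862, 1.025, 0.666 → R0 = 5.773
x·lx·mx: 0, 0, 2.44, 8.586, 4.1, 3.33 → Σ = 18.456
T = 18.456 / 5.773 = 3.196951… → 3.20

3.20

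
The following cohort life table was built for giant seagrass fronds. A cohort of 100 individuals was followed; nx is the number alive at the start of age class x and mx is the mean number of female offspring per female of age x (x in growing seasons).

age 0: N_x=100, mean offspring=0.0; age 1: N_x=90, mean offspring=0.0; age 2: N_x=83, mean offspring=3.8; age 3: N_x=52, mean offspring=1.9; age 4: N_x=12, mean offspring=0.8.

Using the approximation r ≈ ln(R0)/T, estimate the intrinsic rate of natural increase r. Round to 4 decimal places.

0.6338

lx = nx/n0 = nx/100: 1, 0.9, 0.83, 0.52, 0.12
R0 = Σ lx·mx = 0 + 0 + 3.154 + 0.988 + 0.096 = 4.238
Σ x·lx·mx = 9.656; T = 9.656/4.238 = 2.27843…
r ≈ ln(R0)/T = ln(4.238)/2.27843… = 0.633809… → 0.6338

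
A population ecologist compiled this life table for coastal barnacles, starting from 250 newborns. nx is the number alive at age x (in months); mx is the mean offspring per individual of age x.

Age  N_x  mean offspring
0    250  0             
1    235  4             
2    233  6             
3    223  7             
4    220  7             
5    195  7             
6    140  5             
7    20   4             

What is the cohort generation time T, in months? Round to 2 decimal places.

3.45

lx = nx/n0 = nx/250: 1, 0.94, 0.932, 0.892, 0.88, 0.78, 0.56, 0.08
lx·mx: 0, 3.76, 5.592, 6.244, 6.16, 5.46, 2.8, 0.32 → R0 = 30.336
x·lx·mx: 0, 3.76, 11.184, 18.732, 24.64, 27.3, 16.8, 2.24 → Σ = 104.656
T = 104.656 / 30.336 = 3.449895… → 3.45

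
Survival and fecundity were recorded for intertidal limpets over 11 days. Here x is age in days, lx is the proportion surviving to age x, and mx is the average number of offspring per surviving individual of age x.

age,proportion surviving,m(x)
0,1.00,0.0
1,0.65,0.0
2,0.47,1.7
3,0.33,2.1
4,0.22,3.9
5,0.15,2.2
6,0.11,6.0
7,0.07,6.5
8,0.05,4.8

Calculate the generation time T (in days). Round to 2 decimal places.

lx·mx: 0, 0, 0.799, 0.693, 0.858, 0.33, 0.66, 0.455, 0.24 → R0 = 4.035
x·lx·mx: 0, 0, 1.598, 2.079, 3.432, 1.65, 3.96, 3.185, 1.92 → Σ = 17.824
T = 17.824 / 4.035 = 4.417348… → 4.42

4.42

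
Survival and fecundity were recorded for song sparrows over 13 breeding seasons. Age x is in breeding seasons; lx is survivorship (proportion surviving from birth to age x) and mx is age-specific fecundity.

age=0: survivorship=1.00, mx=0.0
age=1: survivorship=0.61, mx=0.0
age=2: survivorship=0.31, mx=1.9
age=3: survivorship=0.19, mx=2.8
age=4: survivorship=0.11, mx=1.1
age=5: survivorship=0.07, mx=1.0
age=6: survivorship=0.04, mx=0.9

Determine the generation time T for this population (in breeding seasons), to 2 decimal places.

lx·mx: 0, 0, 0.589, 0.532, 0.121, 0.07, 0.036 → R0 = 1.348
x·lx·mx: 0, 0, 1.178, 1.596, 0.484, 0.35, 0.216 → Σ = 3.824
T = 3.824 / 1.348 = 2.836795… → 2.84

2.84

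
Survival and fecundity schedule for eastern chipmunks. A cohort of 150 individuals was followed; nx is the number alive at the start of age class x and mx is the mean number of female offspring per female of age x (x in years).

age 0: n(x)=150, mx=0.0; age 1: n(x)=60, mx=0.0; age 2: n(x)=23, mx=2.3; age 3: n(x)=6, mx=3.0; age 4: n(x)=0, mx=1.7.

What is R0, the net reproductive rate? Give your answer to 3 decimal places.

lx = nx/n0 = nx/150: 1, 0.4, 0.15333…, 0.04, 0
lx·mx by age: 0, 0, 0.352667…, 0.12, 0
R0 = Σ lx·mx = 0.472667… → 0.473

0.473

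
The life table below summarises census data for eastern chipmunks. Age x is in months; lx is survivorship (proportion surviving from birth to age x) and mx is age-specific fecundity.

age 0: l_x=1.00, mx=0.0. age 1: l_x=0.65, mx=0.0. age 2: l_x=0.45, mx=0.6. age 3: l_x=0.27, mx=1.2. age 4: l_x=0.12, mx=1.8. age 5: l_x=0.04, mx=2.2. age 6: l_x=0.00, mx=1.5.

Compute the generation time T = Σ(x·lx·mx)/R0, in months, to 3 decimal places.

3.136

lx·mx: 0, 0, 0.27, 0.324, 0.216, 0.088, 0 → R0 = 0.898
x·lx·mx: 0, 0, 0.54, 0.972, 0.864, 0.44, 0 → Σ = 2.816
T = 2.816 / 0.898 = 3.135857… → 3.136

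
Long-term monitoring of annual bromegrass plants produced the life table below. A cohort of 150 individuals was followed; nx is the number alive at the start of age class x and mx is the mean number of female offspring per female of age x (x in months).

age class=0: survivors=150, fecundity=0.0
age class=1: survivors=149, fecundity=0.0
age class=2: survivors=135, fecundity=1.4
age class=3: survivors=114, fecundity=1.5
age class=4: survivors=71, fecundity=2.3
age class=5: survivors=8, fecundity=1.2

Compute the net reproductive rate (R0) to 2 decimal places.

lx = nx/n0 = nx/150: 1, 0.99333…, 0.9, 0.76, 0.47333…, 0.05333…
lx·mx by age: 0, 0, 1.26, 1.14, 1.088667…, 0.064…
R0 = Σ lx·mx = 3.552667… → 3.55

3.55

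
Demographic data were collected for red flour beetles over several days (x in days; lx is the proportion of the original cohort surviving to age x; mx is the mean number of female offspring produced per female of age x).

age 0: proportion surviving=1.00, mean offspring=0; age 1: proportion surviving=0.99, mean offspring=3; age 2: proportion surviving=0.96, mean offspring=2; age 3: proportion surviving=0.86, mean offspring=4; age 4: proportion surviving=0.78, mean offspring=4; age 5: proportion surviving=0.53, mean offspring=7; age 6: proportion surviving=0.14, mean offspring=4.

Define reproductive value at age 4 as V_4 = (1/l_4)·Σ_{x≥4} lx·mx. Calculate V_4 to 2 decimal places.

9.47

lx·mx for x ≥ 4: 3.12, 3.71, 0.56 → sum = 7.39
V_4 = 7.39 / l_4 = 7.39 / 0.78 = 9.474359… → 9.47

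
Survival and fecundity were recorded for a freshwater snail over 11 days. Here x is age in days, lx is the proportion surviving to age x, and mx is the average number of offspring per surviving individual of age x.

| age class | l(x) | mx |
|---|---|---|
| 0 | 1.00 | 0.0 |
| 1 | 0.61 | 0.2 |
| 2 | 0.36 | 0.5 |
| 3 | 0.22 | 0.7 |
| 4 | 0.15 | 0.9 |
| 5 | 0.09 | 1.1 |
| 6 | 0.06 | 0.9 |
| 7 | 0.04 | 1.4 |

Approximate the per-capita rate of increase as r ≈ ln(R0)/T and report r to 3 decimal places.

R0 = Σ lx·mx = 0 + 0.122 + 0.18 + 0.154 + 0.135 + 0.099 + 0.054 + 0.056 = 0.8
Σ x·lx·mx = 2.695; T = 2.695/0.8 = 3.36875
r ≈ ln(R0)/T = ln(0.8)/3.36875 = -0.06624… → -0.066

-0.066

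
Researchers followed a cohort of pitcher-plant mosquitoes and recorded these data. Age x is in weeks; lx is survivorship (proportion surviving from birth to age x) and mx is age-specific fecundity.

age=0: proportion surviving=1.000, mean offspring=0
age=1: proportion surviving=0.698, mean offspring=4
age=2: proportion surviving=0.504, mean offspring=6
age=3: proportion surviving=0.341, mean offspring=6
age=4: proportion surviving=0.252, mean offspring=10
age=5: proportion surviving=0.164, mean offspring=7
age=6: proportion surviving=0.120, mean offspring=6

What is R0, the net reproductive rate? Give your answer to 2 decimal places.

lx·mx by age: 0, 2.792, 3.024, 2.046, 2.52, 1.148, 0.72
R0 = Σ lx·mx = 12.25 → 12.25

12.25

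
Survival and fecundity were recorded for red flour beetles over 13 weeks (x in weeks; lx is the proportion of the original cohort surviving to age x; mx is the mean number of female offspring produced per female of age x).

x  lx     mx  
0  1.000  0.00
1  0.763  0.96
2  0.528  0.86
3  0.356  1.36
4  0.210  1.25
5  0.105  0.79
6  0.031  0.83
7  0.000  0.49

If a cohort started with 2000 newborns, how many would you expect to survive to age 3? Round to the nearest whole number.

712

Expected survivors = N0 · l_3 = 2000 × 0.356 = 712 → 712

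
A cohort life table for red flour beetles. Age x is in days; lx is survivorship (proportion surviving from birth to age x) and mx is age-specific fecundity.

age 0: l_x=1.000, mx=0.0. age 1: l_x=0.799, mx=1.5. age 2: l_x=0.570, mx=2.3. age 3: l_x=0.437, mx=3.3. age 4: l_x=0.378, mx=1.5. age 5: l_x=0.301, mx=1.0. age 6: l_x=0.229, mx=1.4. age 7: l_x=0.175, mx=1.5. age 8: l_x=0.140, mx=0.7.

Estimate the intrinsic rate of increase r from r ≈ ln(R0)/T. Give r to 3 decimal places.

0.570

R0 = Σ lx·mx = 0 + 1.1985 + 1.311 + 1.4421 + 0.567 + 0.301 + 0.3206 + 0.2625 + 0.098 = 5.5007
Σ x·lx·mx = 16.4649; T = 16.4649/5.5007 = 2.99324…
r ≈ ln(R0)/T = ln(5.5007)/2.99324… = 0.56958… → 0.570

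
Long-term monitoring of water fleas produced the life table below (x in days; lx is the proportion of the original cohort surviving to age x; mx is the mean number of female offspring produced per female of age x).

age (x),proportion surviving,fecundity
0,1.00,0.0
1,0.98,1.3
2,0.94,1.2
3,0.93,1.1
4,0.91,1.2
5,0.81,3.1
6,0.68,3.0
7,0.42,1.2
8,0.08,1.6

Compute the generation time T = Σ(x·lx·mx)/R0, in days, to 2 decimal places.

lx·mx: 0, 1.274, 1.128, 1.023, 1.092, 2.511, 2.04, 0.504, 0.128 → R0 = 9.7
x·lx·mx: 0, 1.274, 2.256, 3.069, 4.368, 12.555, 12.24, 3.528, 1.024 → Σ = 40.314
T = 40.314 / 9.7 = 4.156082… → 4.16

4.16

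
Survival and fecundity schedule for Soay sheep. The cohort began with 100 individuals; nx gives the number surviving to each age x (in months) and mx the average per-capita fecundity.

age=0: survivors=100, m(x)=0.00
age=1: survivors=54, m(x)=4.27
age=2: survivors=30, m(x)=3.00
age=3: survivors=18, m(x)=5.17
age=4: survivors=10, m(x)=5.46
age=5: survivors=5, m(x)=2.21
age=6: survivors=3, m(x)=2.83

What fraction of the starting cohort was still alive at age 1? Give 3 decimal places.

l_1 = n_1/n_0 = 54/100 = 0.54 → 0.540

0.540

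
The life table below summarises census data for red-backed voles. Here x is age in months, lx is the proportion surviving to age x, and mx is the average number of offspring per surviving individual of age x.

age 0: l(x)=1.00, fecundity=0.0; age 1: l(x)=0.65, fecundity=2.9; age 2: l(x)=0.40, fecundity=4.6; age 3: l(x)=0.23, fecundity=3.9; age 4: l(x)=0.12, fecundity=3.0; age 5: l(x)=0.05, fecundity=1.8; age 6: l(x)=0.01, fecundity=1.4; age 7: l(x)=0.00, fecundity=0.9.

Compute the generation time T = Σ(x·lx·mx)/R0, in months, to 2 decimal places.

2.01

lx·mx: 0, 1.885, 1.84, 0.897, 0.36, 0.09, 0.014, 0 → R0 = 5.086
x·lx·mx: 0, 1.885, 3.68, 2.691, 1.44, 0.45, 0.084, 0 → Σ = 10.23
T = 10.23 / 5.086 = 2.011404… → 2.01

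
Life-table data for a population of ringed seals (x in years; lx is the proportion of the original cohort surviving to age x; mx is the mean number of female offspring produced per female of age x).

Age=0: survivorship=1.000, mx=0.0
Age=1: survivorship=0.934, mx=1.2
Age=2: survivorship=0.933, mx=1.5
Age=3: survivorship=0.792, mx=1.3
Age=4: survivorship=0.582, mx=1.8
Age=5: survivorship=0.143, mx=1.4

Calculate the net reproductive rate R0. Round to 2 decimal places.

lx·mx by age: 0, 1.1208, 1.3995, 1.0296, 1.0476, 0.2002
R0 = Σ lx·mx = 4.7977 → 4.80

4.80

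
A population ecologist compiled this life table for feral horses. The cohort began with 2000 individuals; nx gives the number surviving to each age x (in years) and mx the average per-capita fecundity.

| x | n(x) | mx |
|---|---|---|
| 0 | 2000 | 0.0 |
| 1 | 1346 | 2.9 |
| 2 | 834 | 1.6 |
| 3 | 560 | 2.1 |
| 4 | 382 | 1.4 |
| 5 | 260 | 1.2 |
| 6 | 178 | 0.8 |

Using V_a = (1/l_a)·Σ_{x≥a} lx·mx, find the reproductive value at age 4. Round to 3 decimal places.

2.590

lx = nx/n0 = nx/2000: 1, 0.673, 0.417, 0.28, 0.191, 0.13, 0.089
lx·mx for x ≥ 4: 0.2674, 0.156, 0.0712 → sum = 0.4946
V_4 = 0.4946 / l_4 = 0.4946 / 0.191 = 2.589529… → 2.590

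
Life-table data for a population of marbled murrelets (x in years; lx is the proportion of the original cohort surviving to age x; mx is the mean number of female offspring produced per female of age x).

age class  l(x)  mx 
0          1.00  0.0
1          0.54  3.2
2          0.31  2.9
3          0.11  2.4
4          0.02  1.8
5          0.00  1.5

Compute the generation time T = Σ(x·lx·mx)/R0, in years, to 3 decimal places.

lx·mx: 0, 1.728, 0.899, 0.264, 0.036, 0 → R0 = 2.927
x·lx·mx: 0, 1.728, 1.798, 0.792, 0.144, 0 → Σ = 4.462
T = 4.462 / 2.927 = 1.524428… → 1.524

1.524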